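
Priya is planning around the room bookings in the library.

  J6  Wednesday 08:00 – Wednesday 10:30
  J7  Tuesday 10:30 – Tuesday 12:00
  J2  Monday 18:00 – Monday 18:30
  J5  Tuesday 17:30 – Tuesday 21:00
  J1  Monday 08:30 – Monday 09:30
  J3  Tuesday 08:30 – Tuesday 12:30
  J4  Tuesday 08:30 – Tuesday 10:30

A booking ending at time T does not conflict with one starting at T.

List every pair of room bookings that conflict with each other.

J3 & J4, J3 & J7

Two intervals overlap when each starts before the other ends.
Sorted by start: J1, J2, J3, J4, J7, J5, J6.
J2 starts after J1 ends, so J1 has no further overlaps.
J3 starts after J2 ends, so J2 has no further overlaps.
J4 starts before J3 ends → J3 and J4 overlap.
J7 starts before J3 ends → J3 and J7 overlap.
J5 starts after J3 ends, so J3 has no further overlaps.
J7 starts exactly when J4 ends (back-to-back, no overlap), so J4 has no further overlaps.
J5 starts after J7 ends, so J7 has no further overlaps.
J6 starts after J5 ends.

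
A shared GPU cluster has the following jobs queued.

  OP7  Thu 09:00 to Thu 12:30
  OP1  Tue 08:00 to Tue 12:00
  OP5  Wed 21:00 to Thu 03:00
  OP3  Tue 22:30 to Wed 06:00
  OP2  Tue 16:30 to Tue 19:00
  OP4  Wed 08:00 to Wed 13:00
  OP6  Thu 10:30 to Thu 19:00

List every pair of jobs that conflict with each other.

Sorted by start: OP1, OP2, OP3, OP4, OP5, OP7, OP6.
OP2 starts after OP1 ends; OP1 is clear from here.
OP3 starts after OP2 ends; OP2 is clear from here.
OP4 starts after OP3 ends; OP3 is clear from here.
OP5 starts after OP4 ends; OP4 is clear from here.
OP7 starts after OP5 ends; OP5 is clear from here.
OP6 starts before OP7 ends → OP7 and OP6 overlap.

OP6 & OP7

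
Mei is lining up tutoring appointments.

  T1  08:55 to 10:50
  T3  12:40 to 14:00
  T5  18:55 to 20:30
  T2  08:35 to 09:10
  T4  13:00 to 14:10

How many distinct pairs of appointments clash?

Check each pair: they overlap iff neither finishes before the other starts.
Sorted by start: T2, T1, T3, T4, T5.
T1 starts before T2 ends → T2 and T1 overlap.
T3 starts after T2 ends, so nothing later overlaps T2 either.
T3 starts after T1 ends, so nothing later overlaps T1 either.
T4 starts before T3 ends → T3 and T4 overlap.
T5 starts after T3 ends.
T5 starts after T4 ends.
Overlapping pairs: T1 & T2, T3 & T4 — 2 in total.

2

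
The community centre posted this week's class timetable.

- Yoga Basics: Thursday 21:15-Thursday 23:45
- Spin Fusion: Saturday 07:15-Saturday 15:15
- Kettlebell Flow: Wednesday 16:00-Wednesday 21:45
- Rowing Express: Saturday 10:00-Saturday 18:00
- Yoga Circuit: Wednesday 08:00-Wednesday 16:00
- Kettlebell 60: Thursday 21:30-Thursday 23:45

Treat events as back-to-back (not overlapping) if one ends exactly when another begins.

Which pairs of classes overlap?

Kettlebell 60 & Yoga Basics, Rowing Express & Spin Fusion

Sorted by start: Yoga Circuit, Kettlebell Flow, Yoga Basics, Kettlebell 60, Spin Fusion, Rowing Express.
Kettlebell Flow starts exactly when Yoga Circuit ends (back-to-back, no overlap), so Yoga Circuit has no further overlaps.
Yoga Basics starts after Kettlebell Flow ends, so Kettlebell Flow has no further overlaps.
Kettlebell 60 starts before Yoga Basics ends → Yoga Basics and Kettlebell 60 overlap.
Spin Fusion starts after Yoga Basics ends, so Yoga Basics has no further overlaps.
Spin Fusion starts after Kettlebell 60 ends, so Kettlebell 60 has no further overlaps.
Rowing Express starts before Spin Fusion ends → Spin Fusion and Rowing Express overlap.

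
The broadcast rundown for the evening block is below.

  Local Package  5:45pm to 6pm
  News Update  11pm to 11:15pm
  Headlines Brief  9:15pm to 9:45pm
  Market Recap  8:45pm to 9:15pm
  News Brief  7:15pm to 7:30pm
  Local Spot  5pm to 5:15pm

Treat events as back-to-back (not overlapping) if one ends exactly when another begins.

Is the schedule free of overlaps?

Yes

Sorted by start: Local Spot, Local Package, News Brief, Market Recap, Headlines Brief, News Update.
Local Package starts after Local Spot ends — done with Local Spot.
News Brief starts after Local Package ends — done with Local Package.
Market Recap starts after News Brief ends — done with News Brief.
Headlines Brief starts exactly when Market Recap ends (back-to-back, no overlap) — done with Market Recap.
News Update starts after Headlines Brief ends.
Every pair is clear; the schedule has no overlaps.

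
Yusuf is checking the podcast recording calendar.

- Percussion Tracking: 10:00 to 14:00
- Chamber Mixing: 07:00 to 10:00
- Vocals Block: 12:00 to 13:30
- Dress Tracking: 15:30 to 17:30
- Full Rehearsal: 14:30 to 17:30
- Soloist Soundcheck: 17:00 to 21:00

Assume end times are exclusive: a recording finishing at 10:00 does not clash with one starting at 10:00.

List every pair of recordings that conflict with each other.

Sorted by start: Chamber Mixing, Percussion Tracking, Vocals Block, Full Rehearsal, Dress Tracking, Soloist Soundcheck.
Percussion Tracking starts exactly when Chamber Mixing ends (back-to-back, no overlap) — done with Chamber Mixing.
Vocals Block starts before Percussion Tracking ends → Percussion Tracking and Vocals Block overlap.
Full Rehearsal starts after Percussion Tracking ends — done with Percussion Tracking.
Full Rehearsal starts after Vocals Block ends — done with Vocals Block.
Dress Tracking starts before Full Rehearsal ends → Full Rehearsal and Dress Tracking overlap.
Soloist Soundcheck starts before Full Rehearsal ends → Full Rehearsal and Soloist Soundcheck overlap.
Soloist Soundcheck starts before Dress Tracking ends → Dress Tracking and Soloist Soundcheck overlap.

Dress Tracking & Full Rehearsal, Dress Tracking & Soloist Soundcheck, Full Rehearsal & Soloist Soundcheck, Percussion Tracking & Vocals Block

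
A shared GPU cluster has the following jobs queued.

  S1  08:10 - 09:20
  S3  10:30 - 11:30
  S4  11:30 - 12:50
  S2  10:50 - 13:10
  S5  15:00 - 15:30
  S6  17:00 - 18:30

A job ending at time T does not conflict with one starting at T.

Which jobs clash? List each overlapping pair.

S2 & S3, S2 & S4

Two intervals overlap when each starts before the other ends.
Sorted by start: S1, S3, S2, S4, S5, S6.
S3 starts after S1 ends; S1 is clear from here.
S2 starts before S3 ends → S3 and S2 overlap.
S4 starts exactly when S3 ends (back-to-back, no overlap); S3 is clear from here.
S4 starts before S2 ends → S2 and S4 overlap.
S5 starts after S2 ends; S2 is clear from here.
S5 starts after S4 ends; S4 is clear from here.
S6 starts after S5 ends.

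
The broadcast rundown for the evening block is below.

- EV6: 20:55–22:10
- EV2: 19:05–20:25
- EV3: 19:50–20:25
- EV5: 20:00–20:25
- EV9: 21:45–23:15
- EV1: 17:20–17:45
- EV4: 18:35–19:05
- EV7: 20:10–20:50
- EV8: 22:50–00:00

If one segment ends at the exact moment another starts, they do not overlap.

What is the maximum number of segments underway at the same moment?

Sort all start/end points and keep a running count:
17:20 start EV1 → 1
17:45 end EV1 → 0
18:35 start EV4 → 1
19:05 end EV4 → 0
19:05 start EV2 → 1
19:50 start EV3 → 2
20:00 start EV5 → 3
20:10 start EV7 → 4
20:25 end EV2 → 3
20:25 end EV3 → 2
20:25 end EV5 → 1
20:50 end EV7 → 0
20:55 start EV6 → 1
21:45 start EV9 → 2
22:10 end EV6 → 1
22:50 start EV8 → 2
23:15 end EV9 → 1
00:00 end EV8 → 0
Peak is 4, at 20:10 (EV2, EV3, EV5, EV7).

4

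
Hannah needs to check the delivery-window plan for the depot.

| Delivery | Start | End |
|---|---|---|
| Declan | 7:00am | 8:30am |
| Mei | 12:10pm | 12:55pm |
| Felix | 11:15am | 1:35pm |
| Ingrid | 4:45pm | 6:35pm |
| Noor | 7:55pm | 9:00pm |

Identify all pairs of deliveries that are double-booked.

Felix & Mei

Sorted by start: Declan, Felix, Mei, Ingrid, Noor.
Felix starts after Declan ends, so nothing later overlaps Declan either.
Mei starts before Felix ends → Felix and Mei overlap.
Ingrid starts after Felix ends, so nothing later overlaps Felix either.
Ingrid starts after Mei ends, so nothing later overlaps Mei either.
Noor starts after Ingrid ends.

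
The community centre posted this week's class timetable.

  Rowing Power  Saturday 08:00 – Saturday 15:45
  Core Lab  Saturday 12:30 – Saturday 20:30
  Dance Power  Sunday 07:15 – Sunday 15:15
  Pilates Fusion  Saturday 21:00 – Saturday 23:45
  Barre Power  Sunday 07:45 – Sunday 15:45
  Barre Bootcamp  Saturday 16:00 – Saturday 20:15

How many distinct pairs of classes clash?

3

Sorted by start: Rowing Power, Core Lab, Barre Bootcamp, Pilates Fusion, Dance Power, Barre Power.
Core Lab starts before Rowing Power ends → Rowing Power and Core Lab overlap.
Barre Bootcamp starts after Rowing Power ends, so Rowing Power has no further overlaps.
Barre Bootcamp starts before Core Lab ends → Core Lab and Barre Bootcamp overlap.
Pilates Fusion starts after Core Lab ends, so Core Lab has no further overlaps.
Pilates Fusion starts after Barre Bootcamp ends, so Barre Bootcamp has no further overlaps.
Dance Power starts after Pilates Fusion ends, so Pilates Fusion has no further overlaps.
Barre Power starts before Dance Power ends → Dance Power and Barre Power overlap.
Overlapping pairs: Barre Bootcamp & Core Lab, Barre Power & Dance Power, Core Lab & Rowing Power — 3 in total.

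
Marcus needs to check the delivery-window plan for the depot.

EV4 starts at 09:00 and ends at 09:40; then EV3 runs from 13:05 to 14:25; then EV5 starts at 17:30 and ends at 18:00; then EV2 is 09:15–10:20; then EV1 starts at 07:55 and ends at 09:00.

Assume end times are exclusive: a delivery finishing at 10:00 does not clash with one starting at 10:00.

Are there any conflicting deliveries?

Sorted by start: EV1, EV4, EV2, EV3, EV5.
EV4 starts exactly when EV1 ends (back-to-back, no overlap), so nothing later overlaps EV1 either.
EV2 starts before EV4 ends → EV4 and EV2 overlap.
That's a conflict, so the schedule is not conflict-free.

Yes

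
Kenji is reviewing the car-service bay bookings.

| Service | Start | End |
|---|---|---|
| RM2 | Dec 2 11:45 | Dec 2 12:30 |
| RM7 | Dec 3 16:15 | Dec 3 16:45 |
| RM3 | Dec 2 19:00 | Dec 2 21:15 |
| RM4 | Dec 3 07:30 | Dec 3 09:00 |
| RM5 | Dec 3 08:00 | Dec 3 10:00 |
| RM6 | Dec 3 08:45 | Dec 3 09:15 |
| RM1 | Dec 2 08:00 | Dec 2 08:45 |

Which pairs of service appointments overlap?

RM4 & RM5, RM4 & RM6, RM5 & RM6

Sorted by start: RM1, RM2, RM3, RM4, RM5, RM6, RM7.
RM2 starts after RM1 ends; RM1 is clear from here.
RM3 starts after RM2 ends; RM2 is clear from here.
RM4 starts after RM3 ends; RM3 is clear from here.
RM5 starts before RM4 ends → RM4 and RM5 overlap.
RM6 starts before RM4 ends → RM4 and RM6 overlap.
RM7 starts after RM4 ends.
RM6 starts before RM5 ends → RM5 and RM6 overlap.
RM7 starts after RM5 ends.
RM7 starts after RM6 ends.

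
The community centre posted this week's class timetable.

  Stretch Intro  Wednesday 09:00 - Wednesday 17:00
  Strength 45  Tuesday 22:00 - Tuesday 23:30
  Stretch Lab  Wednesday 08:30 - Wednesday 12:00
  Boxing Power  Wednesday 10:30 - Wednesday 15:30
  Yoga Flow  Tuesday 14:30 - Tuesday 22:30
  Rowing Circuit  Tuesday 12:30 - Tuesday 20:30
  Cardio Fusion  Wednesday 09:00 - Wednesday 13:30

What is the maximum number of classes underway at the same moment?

4

Sweep the timeline, counting +1 at each start and −1 at each end (ends before starts at a tie):
Tuesday 12:30 start Rowing Circuit → 1
Tuesday 14:30 start Yoga Flow → 2
Tuesday 20:30 end Rowing Circuit → 1
Tuesday 22:00 start Strength 45 → 2
Tuesday 22:30 end Yoga Flow → 1
Tuesday 23:30 end Strength 45 → 0
Wednesday 08:30 start Stretch Lab → 1
Wednesday 09:00 start Cardio Fusion → 2
Wednesday 09:00 start Stretch Intro → 3
Wednesday 10:30 start Boxing Power → 4
Wednesday 12:00 end Stretch Lab → 3
Wednesday 13:30 end Cardio Fusion → 2
Wednesday 15:30 end Boxing Power → 1
Wednesday 17:00 end Stretch Intro → 0
Peak is 4, at Wednesday 10:30 (Boxing Power, Cardio Fusion, Stretch Intro, Stretch Lab).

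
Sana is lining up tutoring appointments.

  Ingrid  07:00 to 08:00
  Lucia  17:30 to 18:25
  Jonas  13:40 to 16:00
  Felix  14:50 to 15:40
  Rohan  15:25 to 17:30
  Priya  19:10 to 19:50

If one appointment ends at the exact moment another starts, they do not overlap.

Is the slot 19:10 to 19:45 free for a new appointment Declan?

No — it overlaps Priya

Ingrid: ends 08:00 at or before Declan starts 19:10 → clear.
Jonas: ends 16:00 at or before Declan starts 19:10 → clear.
Felix: ends 15:40 at or before Declan starts 19:10 → clear.
Rohan: ends 17:30 at or before Declan starts 19:10 → clear.
Lucia: ends 18:25 at or before Declan starts 19:10 → clear.
Priya: starts 19:10 before Declan ends 19:45, and ends 19:50 after Declan starts 19:10 → overlap.
Declan overlaps Priya.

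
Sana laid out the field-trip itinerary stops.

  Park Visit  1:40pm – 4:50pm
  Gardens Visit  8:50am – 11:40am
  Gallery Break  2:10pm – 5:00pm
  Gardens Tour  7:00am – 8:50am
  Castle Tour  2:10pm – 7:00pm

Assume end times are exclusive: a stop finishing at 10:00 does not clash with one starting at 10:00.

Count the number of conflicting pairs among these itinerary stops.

Sorted by start: Gardens Tour, Gardens Visit, Park Visit, Castle Tour, Gallery Break.
Gardens Visit starts exactly when Gardens Tour ends (back-to-back, no overlap) — done with Gardens Tour.
Park Visit starts after Gardens Visit ends — done with Gardens Visit.
Castle Tour starts before Park Visit ends → Park Visit and Castle Tour overlap.
Gallery Break starts before Park Visit ends → Park Visit and Gallery Break overlap.
Gallery Break starts before Castle Tour ends → Castle Tour and Gallery Break overlap.
Overlapping pairs: Castle Tour & Gallery Break, Castle Tour & Park Visit, Gallery Break & Park Visit — 3 in total.

3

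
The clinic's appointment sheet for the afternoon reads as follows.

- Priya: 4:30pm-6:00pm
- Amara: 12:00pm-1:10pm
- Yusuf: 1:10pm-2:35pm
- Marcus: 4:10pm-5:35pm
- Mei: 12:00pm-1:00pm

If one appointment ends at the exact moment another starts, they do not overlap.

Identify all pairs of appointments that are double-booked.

Sorted by start: Amara, Mei, Yusuf, Marcus, Priya.
Mei starts before Amara ends → Amara and Mei overlap.
Yusuf starts exactly when Amara ends (back-to-back, no overlap), so nothing later overlaps Amara either.
Yusuf starts after Mei ends, so nothing later overlaps Mei either.
Marcus starts after Yusuf ends, so nothing later overlaps Yusuf either.
Priya starts before Marcus ends → Marcus and Priya overlap.

Amara & Mei, Marcus & Priya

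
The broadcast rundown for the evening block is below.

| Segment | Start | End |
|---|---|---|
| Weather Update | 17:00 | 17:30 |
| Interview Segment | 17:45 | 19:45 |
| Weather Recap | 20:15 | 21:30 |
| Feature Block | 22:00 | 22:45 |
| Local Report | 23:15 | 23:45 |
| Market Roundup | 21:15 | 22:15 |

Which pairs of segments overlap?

Feature Block & Market Roundup, Market Roundup & Weather Recap

Check each pair: they overlap iff neither finishes before the other starts.
Sorted by start: Weather Update, Interview Segment, Weather Recap, Market Roundup, Feature Block, Local Report.
Interview Segment starts after Weather Update ends — done with Weather Update.
Weather Recap starts after Interview Segment ends — done with Interview Segment.
Market Roundup starts before Weather Recap ends → Weather Recap and Market Roundup overlap.
Feature Block starts after Weather Recap ends — done with Weather Recap.
Feature Block starts before Market Roundup ends → Market Roundup and Feature Block overlap.
Local Report starts after Market Roundup ends.
Local Report starts after Feature Block ends.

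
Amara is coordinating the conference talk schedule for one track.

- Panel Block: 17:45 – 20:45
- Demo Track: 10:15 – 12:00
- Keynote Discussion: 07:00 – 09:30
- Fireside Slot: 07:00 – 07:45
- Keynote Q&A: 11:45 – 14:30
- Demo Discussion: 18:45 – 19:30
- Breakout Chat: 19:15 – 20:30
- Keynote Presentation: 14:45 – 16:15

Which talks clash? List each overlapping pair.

Breakout Chat & Demo Discussion, Breakout Chat & Panel Block, Demo Discussion & Panel Block, Demo Track & Keynote Q&A, Fireside Slot & Keynote Discussion

Sorted by start: Fireside Slot, Keynote Discussion, Demo Track, Keynote Q&A, Keynote Presentation, Panel Block, Demo Discussion, Breakout Chat.
Keynote Discussion starts before Fireside Slot ends → Fireside Slot and Keynote Discussion overlap.
Demo Track starts after Fireside Slot ends, so Fireside Slot has no further overlaps.
Demo Track starts after Keynote Discussion ends, so Keynote Discussion has no further overlaps.
Keynote Q&A starts before Demo Track ends → Demo Track and Keynote Q&A overlap.
Keynote Presentation starts after Demo Track ends, so Demo Track has no further overlaps.
Keynote Presentation starts after Keynote Q&A ends, so Keynote Q&A has no further overlaps.
Panel Block starts after Keynote Presentation ends, so Keynote Presentation has no further overlaps.
Demo Discussion starts before Panel Block ends → Panel Block and Demo Discussion overlap.
Breakout Chat starts before Panel Block ends → Panel Block and Breakout Chat overlap.
Breakout Chat starts before Demo Discussion ends → Demo Discussion and Breakout Chat overlap.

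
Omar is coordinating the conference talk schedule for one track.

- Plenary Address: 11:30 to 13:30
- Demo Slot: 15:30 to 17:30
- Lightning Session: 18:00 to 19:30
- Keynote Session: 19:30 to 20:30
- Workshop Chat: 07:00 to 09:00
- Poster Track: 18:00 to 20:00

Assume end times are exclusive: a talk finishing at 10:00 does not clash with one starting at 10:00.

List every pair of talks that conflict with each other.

Two intervals overlap when each starts before the other ends.
Sorted by start: Workshop Chat, Plenary Address, Demo Slot, Lightning Session, Poster Track, Keynote Session.
Plenary Address starts after Workshop Chat ends, so nothing later overlaps Workshop Chat either.
Demo Slot starts after Plenary Address ends, so nothing later overlaps Plenary Address either.
Lightning Session starts after Demo Slot ends, so nothing later overlaps Demo Slot either.
Poster Track starts before Lightning Session ends → Lightning Session and Poster Track overlap.
Keynote Session starts exactly when Lightning Session ends (back-to-back, no overlap).
Keynote Session starts before Poster Track ends → Poster Track and Keynote Session overlap.

Keynote Session & Poster Track, Lightning Session & Poster Track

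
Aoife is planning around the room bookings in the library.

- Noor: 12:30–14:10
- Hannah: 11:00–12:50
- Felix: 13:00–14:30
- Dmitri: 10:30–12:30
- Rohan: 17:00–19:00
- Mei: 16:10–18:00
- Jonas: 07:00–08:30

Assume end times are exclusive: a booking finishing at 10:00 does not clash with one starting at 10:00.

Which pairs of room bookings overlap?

Dmitri & Hannah, Felix & Noor, Hannah & Noor, Mei & Rohan

Two intervals overlap when each starts before the other ends.
Sorted by start: Jonas, Dmitri, Hannah, Noor, Felix, Mei, Rohan.
Dmitri starts after Jonas ends, so Jonas has no further overlaps.
Hannah starts before Dmitri ends → Dmitri and Hannah overlap.
Noor starts exactly when Dmitri ends (back-to-back, no overlap), so Dmitri has no further overlaps.
Noor starts before Hannah ends → Hannah and Noor overlap.
Felix starts after Hannah ends, so Hannah has no further overlaps.
Felix starts before Noor ends → Noor and Felix overlap.
Mei starts after Noor ends, so Noor has no further overlaps.
Mei starts after Felix ends, so Felix has no further overlaps.
Rohan starts before Mei ends → Mei and Rohan overlap.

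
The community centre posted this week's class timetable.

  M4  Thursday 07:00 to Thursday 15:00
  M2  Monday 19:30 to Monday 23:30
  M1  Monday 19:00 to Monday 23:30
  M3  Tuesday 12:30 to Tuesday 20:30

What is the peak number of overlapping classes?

2

Sweep the timeline, counting +1 at each start and −1 at each end (ends before starts at a tie):
Monday 19:00 start M1 → 1
Monday 19:30 start M2 → 2
Monday 23:30 end M1 → 1
Monday 23:30 end M2 → 0
Tuesday 12:30 start M3 → 1
Tuesday 20:30 end M3 → 0
Thursday 07:00 start M4 → 1
Thursday 15:00 end M4 → 0
Peak is 2, at Monday 19:30 (M1, M2).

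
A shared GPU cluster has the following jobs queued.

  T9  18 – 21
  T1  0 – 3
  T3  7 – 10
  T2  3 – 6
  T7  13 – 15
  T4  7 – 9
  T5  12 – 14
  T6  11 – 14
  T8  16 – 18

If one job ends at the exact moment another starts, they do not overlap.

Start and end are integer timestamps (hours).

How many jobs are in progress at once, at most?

Walk through starts and ends in time order (an end at T is processed before a start at T):
0 start T1 → 1
3 end T1 → 0
3 start T2 → 1
6 end T2 → 0
7 start T3 → 1
7 start T4 → 2
9 end T4 → 1
10 end T3 → 0
11 start T6 → 1
12 start T5 → 2
13 start T7 → 3
14 end T5 → 2
14 end T6 → 1
15 end T7 → 0
16 start T8 → 1
18 end T8 → 0
18 start T9 → 1
21 end T9 → 0
Peak is 3, at 13 (T5, T6, T7).

3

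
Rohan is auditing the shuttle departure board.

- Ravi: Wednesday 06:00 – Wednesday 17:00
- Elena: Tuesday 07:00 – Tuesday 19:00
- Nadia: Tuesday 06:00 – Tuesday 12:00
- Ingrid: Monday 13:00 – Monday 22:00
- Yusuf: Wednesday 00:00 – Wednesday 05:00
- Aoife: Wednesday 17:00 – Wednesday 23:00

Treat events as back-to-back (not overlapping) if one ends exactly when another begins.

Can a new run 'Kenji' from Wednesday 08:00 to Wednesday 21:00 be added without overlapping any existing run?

No — it overlaps Aoife, Ravi

Ingrid: ends Monday 22:00 at or before Kenji starts Wednesday 08:00 → clear.
Nadia: ends Tuesday 12:00 at or before Kenji starts Wednesday 08:00 → clear.
Elena: ends Tuesday 19:00 at or before Kenji starts Wednesday 08:00 → clear.
Yusuf: ends Wednesday 05:00 at or before Kenji starts Wednesday 08:00 → clear.
Ravi: starts Wednesday 06:00 before Kenji ends Wednesday 21:00, and ends Wednesday 17:00 after Kenji starts Wednesday 08:00 → overlap.
Aoife: starts Wednesday 17:00 before Kenji ends Wednesday 21:00, and ends Wednesday 23:00 after Kenji starts Wednesday 08:00 → overlap.
Kenji overlaps Ravi, Aoife.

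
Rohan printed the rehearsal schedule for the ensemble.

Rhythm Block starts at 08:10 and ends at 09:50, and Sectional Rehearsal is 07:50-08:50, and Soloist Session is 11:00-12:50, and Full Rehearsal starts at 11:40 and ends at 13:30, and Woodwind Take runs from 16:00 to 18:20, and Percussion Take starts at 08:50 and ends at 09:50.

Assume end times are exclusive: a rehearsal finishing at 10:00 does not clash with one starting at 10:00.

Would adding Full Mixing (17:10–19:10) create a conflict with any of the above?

Yes — it overlaps Woodwind Take

Sectional Rehearsal: ends 08:50 at or before Full Mixing starts 17:10 → clear.
Rhythm Block: ends 09:50 at or before Full Mixing starts 17:10 → clear.
Percussion Take: ends 09:50 at or before Full Mixing starts 17:10 → clear.
Soloist Session: ends 12:50 at or before Full Mixing starts 17:10 → clear.
Full Rehearsal: ends 13:30 at or before Full Mixing starts 17:10 → clear.
Woodwind Take: starts 16:00 before Full Mixing ends 19:10, and ends 18:20 after Full Mixing starts 17:10 → overlap.
Full Mixing overlaps Woodwind Take.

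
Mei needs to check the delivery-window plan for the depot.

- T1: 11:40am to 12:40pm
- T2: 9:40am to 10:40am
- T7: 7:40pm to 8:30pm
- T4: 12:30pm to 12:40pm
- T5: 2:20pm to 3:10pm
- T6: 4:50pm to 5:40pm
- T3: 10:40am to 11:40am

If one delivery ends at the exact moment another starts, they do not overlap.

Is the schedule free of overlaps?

Sorted by start: T2, T3, T1, T4, T5, T6, T7.
T3 starts exactly when T2 ends (back-to-back, no overlap), so nothing later overlaps T2 either.
T1 starts exactly when T3 ends (back-to-back, no overlap), so nothing later overlaps T3 either.
T4 starts before T1 ends → T1 and T4 overlap.
That's a conflict, so the schedule is not conflict-free.

No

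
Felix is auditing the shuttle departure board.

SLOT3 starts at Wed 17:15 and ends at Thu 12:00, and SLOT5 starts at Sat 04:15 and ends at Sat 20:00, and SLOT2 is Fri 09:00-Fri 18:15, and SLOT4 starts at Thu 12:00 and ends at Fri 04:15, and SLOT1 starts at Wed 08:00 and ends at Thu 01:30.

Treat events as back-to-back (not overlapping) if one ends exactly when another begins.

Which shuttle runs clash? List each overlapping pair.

Sorted by start: SLOT1, SLOT3, SLOT4, SLOT2, SLOT5.
SLOT3 starts before SLOT1 ends → SLOT1 and SLOT3 overlap.
SLOT4 starts after SLOT1 ends — done with SLOT1.
SLOT4 starts exactly when SLOT3 ends (back-to-back, no overlap) — done with SLOT3.
SLOT2 starts after SLOT4 ends — done with SLOT4.
SLOT5 starts after SLOT2 ends.

SLOT1 & SLOT3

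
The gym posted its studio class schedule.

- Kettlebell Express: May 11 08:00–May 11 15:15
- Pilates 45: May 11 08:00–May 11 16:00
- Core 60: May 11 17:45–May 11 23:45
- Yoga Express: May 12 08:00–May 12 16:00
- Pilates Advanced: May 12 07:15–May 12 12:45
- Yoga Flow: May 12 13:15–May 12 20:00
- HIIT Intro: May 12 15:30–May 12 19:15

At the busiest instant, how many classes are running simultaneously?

Sweep the timeline, counting +1 at each start and −1 at each end (ends before starts at a tie):
May 11 08:00 start Kettlebell Express → 1
May 11 08:00 start Pilates 45 → 2
May 11 15:15 end Kettlebell Express → 1
May 11 16:00 end Pilates 45 → 0
May 11 17:45 start Core 60 → 1
May 11 23:45 end Core 60 → 0
May 12 07:15 start Pilates Advanced → 1
May 12 08:00 start Yoga Express → 2
May 12 12:45 end Pilates Advanced → 1
May 12 13:15 start Yoga Flow → 2
May 12 15:30 start HIIT Intro → 3
May 12 16:00 end Yoga Express → 2
May 12 19:15 end HIIT Intro → 1
May 12 20:00 end Yoga Flow → 0
Peak is 3, at May 12 15:30 (HIIT Intro, Yoga Express, Yoga Flow).

3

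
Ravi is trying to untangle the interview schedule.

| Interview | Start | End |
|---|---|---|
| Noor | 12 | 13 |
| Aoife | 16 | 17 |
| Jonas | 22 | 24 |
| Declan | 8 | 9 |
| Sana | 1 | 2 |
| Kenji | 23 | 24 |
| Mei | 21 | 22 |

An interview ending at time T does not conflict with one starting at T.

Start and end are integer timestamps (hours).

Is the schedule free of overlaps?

No

Sorted by start: Sana, Declan, Noor, Aoife, Mei, Jonas, Kenji.
Declan starts after Sana ends; Sana is clear from here.
Noor starts after Declan ends; Declan is clear from here.
Aoife starts after Noor ends; Noor is clear from here.
Mei starts after Aoife ends; Aoife is clear from here.
Jonas starts exactly when Mei ends (back-to-back, no overlap); Mei is clear from here.
Kenji starts before Jonas ends → Jonas and Kenji overlap.
That's a conflict, so the schedule is not conflict-free.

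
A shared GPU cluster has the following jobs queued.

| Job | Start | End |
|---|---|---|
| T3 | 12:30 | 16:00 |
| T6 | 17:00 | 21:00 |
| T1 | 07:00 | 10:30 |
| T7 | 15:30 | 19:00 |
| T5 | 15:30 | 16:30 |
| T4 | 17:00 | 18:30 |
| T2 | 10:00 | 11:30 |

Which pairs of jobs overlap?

T1 & T2, T3 & T5, T3 & T7, T4 & T6, T4 & T7, T5 & T7, T6 & T7

Sorted by start: T1, T2, T3, T5, T7, T4, T6.
T2 starts before T1 ends → T1 and T2 overlap.
T3 starts after T1 ends — done with T1.
T3 starts after T2 ends — done with T2.
T5 starts before T3 ends → T3 and T5 overlap.
T7 starts before T3 ends → T3 and T7 overlap.
T4 starts after T3 ends — done with T3.
T7 starts before T5 ends → T5 and T7 overlap.
T4 starts after T5 ends — done with T5.
T4 starts before T7 ends → T7 and T4 overlap.
T6 starts before T7 ends → T7 and T6 overlap.
T6 starts before T4 ends → T4 and T6 overlap.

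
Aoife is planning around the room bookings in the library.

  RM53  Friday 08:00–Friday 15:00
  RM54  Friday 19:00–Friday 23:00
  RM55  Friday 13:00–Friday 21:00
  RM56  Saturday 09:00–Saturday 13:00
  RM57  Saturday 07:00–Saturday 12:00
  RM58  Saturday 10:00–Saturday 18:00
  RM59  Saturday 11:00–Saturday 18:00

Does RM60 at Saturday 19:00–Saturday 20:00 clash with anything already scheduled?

No — it doesn't clash with anything

RM53: ends Friday 15:00 at or before RM60 starts Saturday 19:00 → clear.
RM55: ends Friday 21:00 at or before RM60 starts Saturday 19:00 → clear.
RM54: ends Friday 23:00 at or before RM60 starts Saturday 19:00 → clear.
RM57: ends Saturday 12:00 at or before RM60 starts Saturday 19:00 → clear.
RM56: ends Saturday 13:00 at or before RM60 starts Saturday 19:00 → clear.
RM58: ends Saturday 18:00 at or before RM60 starts Saturday 19:00 → clear.
RM59: ends Saturday 18:00 at or before RM60 starts Saturday 19:00 → clear.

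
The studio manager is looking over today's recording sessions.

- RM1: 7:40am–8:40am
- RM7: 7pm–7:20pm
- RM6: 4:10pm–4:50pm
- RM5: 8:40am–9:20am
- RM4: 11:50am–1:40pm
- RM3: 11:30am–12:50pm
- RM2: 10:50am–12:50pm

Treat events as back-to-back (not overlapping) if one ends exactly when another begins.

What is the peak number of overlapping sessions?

3

Walk through starts and ends in time order (an end at T is processed before a start at T):
7:40am start RM1 → 1
8:40am end RM1 → 0
8:40am start RM5 → 1
9:20am end RM5 → 0
10:50am start RM2 → 1
11:30am start RM3 → 2
11:50am start RM4 → 3
12:50pm end RM2 → 2
12:50pm end RM3 → 1
1:40pm end RM4 → 0
4:10pm start RM6 → 1
4:50pm end RM6 → 0
7pm start RM7 → 1
7:20pm end RM7 → 0
Peak is 3, at 11:50am (RM2, RM3, RM4).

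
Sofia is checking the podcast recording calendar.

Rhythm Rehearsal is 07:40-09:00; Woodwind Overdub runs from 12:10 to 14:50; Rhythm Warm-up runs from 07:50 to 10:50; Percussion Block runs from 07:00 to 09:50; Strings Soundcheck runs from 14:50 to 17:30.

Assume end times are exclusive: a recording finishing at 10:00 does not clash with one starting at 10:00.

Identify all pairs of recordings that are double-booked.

Percussion Block & Rhythm Rehearsal, Percussion Block & Rhythm Warm-up, Rhythm Rehearsal & Rhythm Warm-up

Sorted by start: Percussion Block, Rhythm Rehearsal, Rhythm Warm-up, Woodwind Overdub, Strings Soundcheck.
Rhythm Rehearsal starts before Percussion Block ends → Percussion Block and Rhythm Rehearsal overlap.
Rhythm Warm-up starts before Percussion Block ends → Percussion Block and Rhythm Warm-up overlap.
Woodwind Overdub starts after Percussion Block ends; Percussion Block is clear from here.
Rhythm Warm-up starts before Rhythm Rehearsal ends → Rhythm Rehearsal and Rhythm Warm-up overlap.
Woodwind Overdub starts after Rhythm Rehearsal ends; Rhythm Rehearsal is clear from here.
Woodwind Overdub starts after Rhythm Warm-up ends; Rhythm Warm-up is clear from here.
Strings Soundcheck starts exactly when Woodwind Overdub ends (back-to-back, no overlap).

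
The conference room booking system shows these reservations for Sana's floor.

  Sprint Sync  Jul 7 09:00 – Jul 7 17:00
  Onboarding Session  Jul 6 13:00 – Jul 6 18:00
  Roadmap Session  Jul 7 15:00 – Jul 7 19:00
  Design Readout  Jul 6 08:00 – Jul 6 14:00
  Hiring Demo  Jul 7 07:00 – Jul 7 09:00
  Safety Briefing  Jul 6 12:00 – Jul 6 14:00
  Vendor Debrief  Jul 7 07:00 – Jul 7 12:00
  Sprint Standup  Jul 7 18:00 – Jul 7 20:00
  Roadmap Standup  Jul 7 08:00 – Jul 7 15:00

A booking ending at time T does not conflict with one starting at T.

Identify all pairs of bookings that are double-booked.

Sorted by start: Design Readout, Safety Briefing, Onboarding Session, Vendor Debrief, Hiring Demo, Roadmap Standup, Sprint Sync, Roadmap Session, Sprint Standup.
Safety Briefing starts before Design Readout ends → Design Readout and Safety Briefing overlap.
Onboarding Session starts before Design Readout ends → Design Readout and Onboarding Session overlap.
Vendor Debrief starts after Design Readout ends — done with Design Readout.
Onboarding Session starts before Safety Briefing ends → Safety Briefing and Onboarding Session overlap.
Vendor Debrief starts after Safety Briefing ends — done with Safety Briefing.
Vendor Debrief starts after Onboarding Session ends — done with Onboarding Session.
Hiring Demo starts before Vendor Debrief ends → Vendor Debrief and Hiring Demo overlap.
Roadmap Standup starts before Vendor Debrief ends → Vendor Debrief and Roadmap Standup overlap.
Sprint Sync starts before Vendor Debrief ends → Vendor Debrief and Sprint Sync overlap.
Roadmap Session starts after Vendor Debrief ends — done with Vendor Debrief.
Roadmap Standup starts before Hiring Demo ends → Hiring Demo and Roadmap Standup overlap.
Sprint Sync starts exactly when Hiring Demo ends (back-to-back, no overlap) — done with Hiring Demo.
Sprint Sync starts before Roadmap Standup ends → Roadmap Standup and Sprint Sync overlap.
Roadmap Session starts exactly when Roadmap Standup ends (back-to-back, no overlap) — done with Roadmap Standup.
Roadmap Session starts before Sprint Sync ends → Sprint Sync and Roadmap Session overlap.
Sprint Standup starts after Sprint Sync ends.
Sprint Standup starts before Roadmap Session ends → Roadmap Session and Sprint Standup overlap.

Design Readout & Onboarding Session, Design Readout & Safety Briefing, Hiring Demo & Roadmap Standup, Hiring Demo & Vendor Debrief, Onboarding Session & Safety Briefing, Roadmap Session & Sprint Standup, Roadmap Session & Sprint Sync, Roadmap Standup & Sprint Sync, Roadmap Standup & Vendor Debrief, Sprint Sync & Vendor Debrief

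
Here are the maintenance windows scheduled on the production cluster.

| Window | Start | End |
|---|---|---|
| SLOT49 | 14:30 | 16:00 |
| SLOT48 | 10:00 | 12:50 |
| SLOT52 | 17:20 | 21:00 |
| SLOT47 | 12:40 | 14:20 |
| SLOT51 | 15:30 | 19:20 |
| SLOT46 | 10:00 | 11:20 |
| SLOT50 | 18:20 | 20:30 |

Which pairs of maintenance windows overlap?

Check each pair: they overlap iff neither finishes before the other starts.
Sorted by start: SLOT46, SLOT48, SLOT47, SLOT49, SLOT51, SLOT52, SLOT50.
SLOT48 starts before SLOT46 ends → SLOT46 and SLOT48 overlap.
SLOT47 starts after SLOT46 ends; SLOT46 is clear from here.
SLOT47 starts before SLOT48 ends → SLOT48 and SLOT47 overlap.
SLOT49 starts after SLOT48 ends; SLOT48 is clear from here.
SLOT49 starts after SLOT47 ends; SLOT47 is clear from here.
SLOT51 starts before SLOT49 ends → SLOT49 and SLOT51 overlap.
SLOT52 starts after SLOT49 ends; SLOT49 is clear from here.
SLOT52 starts before SLOT51 ends → SLOT51 and SLOT52 overlap.
SLOT50 starts before SLOT51 ends → SLOT51 and SLOT50 overlap.
SLOT50 starts before SLOT52 ends → SLOT52 and SLOT50 overlap.

SLOT46 & SLOT48, SLOT47 & SLOT48, SLOT49 & SLOT51, SLOT50 & SLOT51, SLOT50 & SLOT52, SLOT51 & SLOT52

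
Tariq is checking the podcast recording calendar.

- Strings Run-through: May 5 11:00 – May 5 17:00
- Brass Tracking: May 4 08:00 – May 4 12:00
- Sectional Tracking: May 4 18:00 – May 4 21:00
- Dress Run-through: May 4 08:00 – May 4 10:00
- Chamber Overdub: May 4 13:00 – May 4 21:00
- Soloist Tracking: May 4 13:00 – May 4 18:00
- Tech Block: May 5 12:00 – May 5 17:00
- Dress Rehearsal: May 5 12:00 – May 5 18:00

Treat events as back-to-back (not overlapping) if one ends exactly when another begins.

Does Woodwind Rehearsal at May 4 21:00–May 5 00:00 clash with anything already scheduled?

Brass Tracking: ends May 4 12:00 at or before Woodwind Rehearsal starts May 4 21:00 → clear.
Dress Run-through: ends May 4 10:00 at or before Woodwind Rehearsal starts May 4 21:00 → clear.
Soloist Tracking: ends May 4 18:00 at or before Woodwind Rehearsal starts May 4 21:00 → clear.
Chamber Overdub: ends May 4 21:00 at or before Woodwind Rehearsal starts May 4 21:00 → clear.
Sectional Tracking: ends May 4 21:00 at or before Woodwind Rehearsal starts May 4 21:00 → clear.
Strings Run-through: starts May 5 11:00 at or after Woodwind Rehearsal ends May 5 00:00 → clear.
Dress Rehearsal: starts May 5 12:00 at or after Woodwind Rehearsal ends May 5 00:00 → clear.
Tech Block: starts May 5 12:00 at or after Woodwind Rehearsal ends May 5 00:00 → clear.

No — it doesn't clash with anything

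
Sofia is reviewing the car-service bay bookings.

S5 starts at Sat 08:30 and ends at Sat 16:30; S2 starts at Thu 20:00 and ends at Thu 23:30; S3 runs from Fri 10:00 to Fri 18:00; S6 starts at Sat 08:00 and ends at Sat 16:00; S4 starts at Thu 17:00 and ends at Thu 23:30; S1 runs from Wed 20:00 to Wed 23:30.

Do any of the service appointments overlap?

Sorted by start: S1, S4, S2, S3, S6, S5.
S4 starts after S1 ends; S1 is clear from here.
S2 starts before S4 ends → S4 and S2 overlap.
That's a conflict, so the schedule is not conflict-free.

Yes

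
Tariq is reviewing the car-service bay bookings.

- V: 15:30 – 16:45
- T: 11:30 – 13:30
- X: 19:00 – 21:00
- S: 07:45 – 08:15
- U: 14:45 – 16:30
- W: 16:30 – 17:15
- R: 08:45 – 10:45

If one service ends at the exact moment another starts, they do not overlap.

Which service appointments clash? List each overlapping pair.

Two intervals overlap when each starts before the other ends.
Sorted by start: S, R, T, U, V, W, X.
R starts after S ends, so S has no further overlaps.
T starts after R ends, so R has no further overlaps.
U starts after T ends, so T has no further overlaps.
V starts before U ends → U and V overlap.
W starts exactly when U ends (back-to-back, no overlap), so U has no further overlaps.
W starts before V ends → V and W overlap.
X starts after V ends.
X starts after W ends.

U & V, V & W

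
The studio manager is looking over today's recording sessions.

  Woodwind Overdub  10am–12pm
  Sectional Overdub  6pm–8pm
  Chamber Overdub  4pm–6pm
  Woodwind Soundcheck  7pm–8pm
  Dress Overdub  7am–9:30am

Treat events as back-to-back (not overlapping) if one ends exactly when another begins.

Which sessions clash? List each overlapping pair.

Sectional Overdub & Woodwind Soundcheck

Sorted by start: Dress Overdub, Woodwind Overdub, Chamber Overdub, Sectional Overdub, Woodwind Soundcheck.
Woodwind Overdub starts after Dress Overdub ends — done with Dress Overdub.
Chamber Overdub starts after Woodwind Overdub ends — done with Woodwind Overdub.
Sectional Overdub starts exactly when Chamber Overdub ends (back-to-back, no overlap) — done with Chamber Overdub.
Woodwind Soundcheck starts before Sectional Overdub ends → Sectional Overdub and Woodwind Soundcheck overlap.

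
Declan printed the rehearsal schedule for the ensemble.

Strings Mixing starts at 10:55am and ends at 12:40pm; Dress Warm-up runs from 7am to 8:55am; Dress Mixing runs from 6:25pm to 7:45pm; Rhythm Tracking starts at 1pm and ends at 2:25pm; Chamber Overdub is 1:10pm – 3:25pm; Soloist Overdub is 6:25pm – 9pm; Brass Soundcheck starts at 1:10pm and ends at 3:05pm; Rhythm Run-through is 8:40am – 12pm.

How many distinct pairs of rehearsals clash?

Check each pair: they overlap iff neither finishes before the other starts.
Sorted by start: Dress Warm-up, Rhythm Run-through, Strings Mixing, Rhythm Tracking, Brass Soundcheck, Chamber Overdub, Dress Mixing, Soloist Overdub.
Rhythm Run-through starts before Dress Warm-up ends → Dress Warm-up and Rhythm Run-through overlap.
Strings Mixing starts after Dress Warm-up ends, so Dress Warm-up has no further overlaps.
Strings Mixing starts before Rhythm Run-through ends → Rhythm Run-through and Strings Mixing overlap.
Rhythm Tracking starts after Rhythm Run-through ends, so Rhythm Run-through has no further overlaps.
Rhythm Tracking starts after Strings Mixing ends, so Strings Mixing has no further overlaps.
Brass Soundcheck starts before Rhythm Tracking ends → Rhythm Tracking and Brass Soundcheck overlap.
Chamber Overdub starts before Rhythm Tracking ends → Rhythm Tracking and Chamber Overdub overlap.
Dress Mixing starts after Rhythm Tracking ends, so Rhythm Tracking has no further overlaps.
Chamber Overdub starts before Brass Soundcheck ends → Brass Soundcheck and Chamber Overdub overlap.
Dress Mixing starts after Brass Soundcheck ends, so Brass Soundcheck has no further overlaps.
Dress Mixing starts after Chamber Overdub ends, so Chamber Overdub has no further overlaps.
Soloist Overdub starts before Dress Mixing ends → Dress Mixing and Soloist Overdub overlap.
Overlapping pairs: Brass Soundcheck & Chamber Overdub, Brass Soundcheck & Rhythm Tracking, Chamber Overdub & Rhythm Tracking, Dress Mixing & Soloist Overdub, Dress Warm-up & Rhythm Run-through, Rhythm Run-through & Strings Mixing — 6 in total.

6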